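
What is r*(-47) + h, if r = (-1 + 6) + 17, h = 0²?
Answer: -1034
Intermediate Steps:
h = 0
r = 22 (r = 5 + 17 = 22)
r*(-47) + h = 22*(-47) + 0 = -1034 + 0 = -1034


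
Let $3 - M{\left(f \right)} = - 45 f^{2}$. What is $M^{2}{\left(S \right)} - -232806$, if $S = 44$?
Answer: $7590649935$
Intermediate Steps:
$M{\left(f \right)} = 3 + 45 f^{2}$ ($M{\left(f \right)} = 3 - - 45 f^{2} = 3 + 45 f^{2}$)
$M^{2}{\left(S \right)} - -232806 = \left(3 + 45 \cdot 44^{2}\right)^{2} - -232806 = \left(3 + 45 \cdot 1936\right)^{2} + 232806 = \left(3 + 87120\right)^{2} + 232806 = 87123^{2} + 232806 = 7590417129 + 232806 = 7590649935$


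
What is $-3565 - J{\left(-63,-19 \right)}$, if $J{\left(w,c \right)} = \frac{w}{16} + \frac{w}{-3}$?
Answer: $- \frac{57313}{16} \approx -3582.1$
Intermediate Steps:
$J{\left(w,c \right)} = - \frac{13 w}{48}$ ($J{\left(w,c \right)} = w \frac{1}{16} + w \left(- \frac{1}{3}\right) = \frac{w}{16} - \frac{w}{3} = - \frac{13 w}{48}$)
$-3565 - J{\left(-63,-19 \right)} = -3565 - \left(- \frac{13}{48}\right) \left(-63\right) = -3565 - \frac{273}{16} = - \frac{57313}{16}$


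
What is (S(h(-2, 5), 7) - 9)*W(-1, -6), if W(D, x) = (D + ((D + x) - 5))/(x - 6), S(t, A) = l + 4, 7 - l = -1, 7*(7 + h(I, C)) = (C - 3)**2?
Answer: 13/4 ≈ 3.2500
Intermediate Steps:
h(I, C) = -7 + (-3 + C)**2/7 (h(I, C) = -7 + (C - 3)**2/7 = -7 + (-3 + C)**2/7)
l = 8 (l = 7 - 1*(-1) = 7 + 1 = 8)
S(t, A) = 12 (S(t, A) = 8 + 4 = 12)
W(D, x) = (-5 + x + 2*D)/(-6 + x) (W(D, x) = (D + (-5 + D + x))/(-6 + x) = (-5 + x + 2*D)/(-6 + x))
(S(h(-2, 5), 7) - 9)*W(-1, -6) = (12 - 9)*((-5 - 6 + 2*(-1))/(-6 - 6)) = 3*((-5 - 6 - 2)/(-12)) = 3*(-1/12*(-13)) = 3*(13/12) = 13/4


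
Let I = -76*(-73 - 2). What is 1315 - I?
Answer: -4385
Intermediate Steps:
I = 5700 (I = -76*(-75) = 5700)
1315 - I = 1315 - 1*5700 = 1315 - 5700 = -4385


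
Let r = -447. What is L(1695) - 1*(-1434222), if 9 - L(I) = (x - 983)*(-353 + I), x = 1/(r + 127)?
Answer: 440547391/160 ≈ 2.7534e+6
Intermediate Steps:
x = -1/320 (x = 1/(-447 + 127) = 1/(-320) = -1/320 ≈ -0.0031250)
L(I) = -111037153/320 + 314561*I/320 (L(I) = 9 - (-1/320 - 983)*(-353 + I) = 9 - (-314561)*(-353 + I)/320 = 9 - (111040033/320 - 314561*I/320) = 9 + (-111040033/320 + 314561*I/320) = -111037153/320 + 314561*I/320)
L(1695) - 1*(-1434222) = (-111037153/320 + (314561/320)*1695) - 1*(-1434222) = (-111037153/320 + 106636179/64) + 1434222 = 211071871/160 + 1434222 = 440547391/160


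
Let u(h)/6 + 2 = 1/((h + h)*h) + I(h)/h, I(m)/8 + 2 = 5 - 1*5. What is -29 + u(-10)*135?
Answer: -6979/20 ≈ -348.95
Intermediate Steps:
I(m) = -16 (I(m) = -16 + 8*(5 - 1*5) = -16 + 8*(5 - 5) = -16 + 8*0 = -16 + 0 = -16)
u(h) = -12 - 96/h + 3/h² (u(h) = -12 + 6*(1/((h + h)*h) - 16/h) = -12 + 6*(1/(((2*h))*h) - 16/h) = -12 + 6*((1/(2*h))/h - 16/h) = -12 + 6*(1/(2*h²) - 16/h) = -12 + (-96/h + 3/h²) = -12 - 96/h + 3/h²)
-29 + u(-10)*135 = -29 + (-12 - 96/(-10) + 3/(-10)²)*135 = -29 + (-12 - 96*(-⅒) + 3*(1/100))*135 = -29 + (-12 + 48/5 + 3/100)*135 = -29 - 237/100*135 = -29 - 6399/20 = -6979/20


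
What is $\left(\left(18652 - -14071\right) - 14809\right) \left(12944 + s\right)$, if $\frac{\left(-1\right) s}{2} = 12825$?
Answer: $-227615284$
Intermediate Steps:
$s = -25650$ ($s = \left(-2\right) 12825 = -25650$)
$\left(\left(18652 - -14071\right) - 14809\right) \left(12944 + s\right) = \left(\left(18652 - -14071\right) - 14809\right) \left(12944 - 25650\right) = \left(\left(18652 + 14071\right) - 14809\right) \left(-12706\right) = \left(32723 - 14809\right) \left(-12706\right) = 17914 \left(-12706\right) = -227615284$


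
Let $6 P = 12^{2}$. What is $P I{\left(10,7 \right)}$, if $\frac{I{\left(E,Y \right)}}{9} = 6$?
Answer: $1296$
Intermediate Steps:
$I{\left(E,Y \right)} = 54$ ($I{\left(E,Y \right)} = 9 \cdot 6 = 54$)
$P = 24$ ($P = \frac{12^{2}}{6} = \frac{1}{6} \cdot 144 = 24$)
$P I{\left(10,7 \right)} = 24 \cdot 54 = 1296$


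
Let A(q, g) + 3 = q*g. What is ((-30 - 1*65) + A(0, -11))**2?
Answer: 9604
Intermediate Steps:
A(q, g) = -3 + g*q (A(q, g) = -3 + q*g = -3 + g*q)
((-30 - 1*65) + A(0, -11))**2 = ((-30 - 1*65) + (-3 - 11*0))**2 = ((-30 - 65) + (-3 + 0))**2 = (-95 - 3)**2 = (-98)**2 = 9604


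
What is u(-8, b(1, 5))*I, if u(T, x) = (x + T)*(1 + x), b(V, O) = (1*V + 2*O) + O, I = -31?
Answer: -4216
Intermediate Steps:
b(V, O) = V + 3*O (b(V, O) = (V + 2*O) + O = V + 3*O)
u(T, x) = (1 + x)*(T + x) (u(T, x) = (T + x)*(1 + x) = (1 + x)*(T + x))
u(-8, b(1, 5))*I = (-8 + (1 + 3*5) + (1 + 3*5)² - 8*(1 + 3*5))*(-31) = (-8 + (1 + 15) + (1 + 15)² - 8*(1 + 15))*(-31) = (-8 + 16 + 16² - 8*16)*(-31) = (-8 + 16 + 256 - 128)*(-31) = 136*(-31) = -4216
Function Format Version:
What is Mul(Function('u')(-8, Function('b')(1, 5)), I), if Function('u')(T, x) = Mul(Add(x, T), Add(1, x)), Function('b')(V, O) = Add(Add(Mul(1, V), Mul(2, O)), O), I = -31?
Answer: -4216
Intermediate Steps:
Function('b')(V, O) = Add(V, Mul(3, O)) (Function('b')(V, O) = Add(Add(V, Mul(2, O)), O) = Add(V, Mul(3, O)))
Function('u')(T, x) = Mul(Add(1, x), Add(T, x)) (Function('u')(T, x) = Mul(Add(T, x), Add(1, x)) = Mul(Add(1, x), Add(T, x)))
Mul(Function('u')(-8, Function('b')(1, 5)), I) = Mul(Add(-8, Add(1, Mul(3, 5)), Pow(Add(1, Mul(3, 5)), 2), Mul(-8, Add(1, Mul(3, 5)))), -31) = Mul(Add(-8, Add(1, 15), Pow(Add(1, 15), 2), Mul(-8, Add(1, 15))), -31) = Mul(Add(-8, 16, Pow(16, 2), Mul(-8, 16)), -31) = Mul(Add(-8, 16, 256, -128), -31) = Mul(136, -31) = -4216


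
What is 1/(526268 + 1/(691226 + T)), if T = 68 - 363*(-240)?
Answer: 778414/409654378953 ≈ 1.9002e-6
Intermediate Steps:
T = 87188 (T = 68 + 87120 = 87188)
1/(526268 + 1/(691226 + T)) = 1/(526268 + 1/(691226 + 87188)) = 1/(526268 + 1/778414) = 1/(409654378953/778414) = 778414/409654378953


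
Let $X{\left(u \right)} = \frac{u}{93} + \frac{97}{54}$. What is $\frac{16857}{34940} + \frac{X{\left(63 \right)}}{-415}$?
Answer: $\frac{1156603993}{2427316740} \approx 0.47649$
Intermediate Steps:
$X{\left(u \right)} = \frac{97}{54} + \frac{u}{93}$ ($X{\left(u \right)} = u \frac{1}{93} + 97 \cdot \frac{1}{54} = \frac{u}{93} + \frac{97}{54} = \frac{97}{54} + \frac{u}{93}$)
$\frac{16857}{34940} + \frac{X{\left(63 \right)}}{-415} = \frac{16857}{34940} + \frac{\frac{97}{54} + \frac{1}{93} \cdot 63}{-415} = 16857 \cdot \frac{1}{34940} + \left(\frac{97}{54} + \frac{21}{31}\right) \left(- \frac{1}{415}\right) = \frac{16857}{34940} + \frac{4141}{1674} \left(- \frac{1}{415}\right) = \frac{16857}{34940} - \frac{4141}{694710} = \frac{1156603993}{2427316740}$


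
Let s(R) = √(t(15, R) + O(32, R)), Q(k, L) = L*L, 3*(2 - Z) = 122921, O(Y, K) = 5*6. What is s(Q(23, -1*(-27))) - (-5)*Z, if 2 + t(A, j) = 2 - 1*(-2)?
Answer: -614575/3 + 4*√2 ≈ -2.0485e+5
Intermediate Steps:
O(Y, K) = 30
t(A, j) = 2 (t(A, j) = -2 + (2 - 1*(-2)) = -2 + (2 + 2) = -2 + 4 = 2)
Z = -122915/3 (Z = 2 - ⅓*122921 = 2 - 122921/3 = -122915/3 ≈ -40972.)
Q(k, L) = L²
s(R) = 4*√2 (s(R) = √(2 + 30) = √32 = 4*√2)
s(Q(23, -1*(-27))) - (-5)*Z = 4*√2 - (-5)*(-122915)/3 = 4*√2 - 1*614575/3 = 4*√2 - 614575/3 = -614575/3 + 4*√2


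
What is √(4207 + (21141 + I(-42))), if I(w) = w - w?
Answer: 2*√6337 ≈ 159.21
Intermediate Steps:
I(w) = 0
√(4207 + (21141 + I(-42))) = √(4207 + (21141 + 0)) = √(4207 + 21141) = √25348 = 2*√6337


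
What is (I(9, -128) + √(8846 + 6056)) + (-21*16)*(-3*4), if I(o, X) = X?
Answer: 3904 + √14902 ≈ 4026.1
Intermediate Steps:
(I(9, -128) + √(8846 + 6056)) + (-21*16)*(-3*4) = (-128 + √(8846 + 6056)) + (-21*16)*(-3*4) = (-128 + √14902) - 336*(-12) = (-128 + √14902) + 4032 = 3904 + √14902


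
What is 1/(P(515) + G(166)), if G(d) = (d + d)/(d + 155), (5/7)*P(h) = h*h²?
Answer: 321/61383939557 ≈ 5.2294e-9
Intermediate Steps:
P(h) = 7*h³/5 (P(h) = 7*(h*h²)/5 = 7*h³/5)
G(d) = 2*d/(155 + d) (G(d) = (2*d)/(155 + d) = 2*d/(155 + d))
1/(P(515) + G(166)) = 1/((7/5)*515³ + 2*166/(155 + 166)) = 1/((7/5)*136590875 + 2*166/321) = 1/(191227225 + 2*166*(1/321)) = 1/(191227225 + 332/321) = 1/(61383939557/321) = 321/61383939557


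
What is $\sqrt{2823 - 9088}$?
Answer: $i \sqrt{6265} \approx 79.152 i$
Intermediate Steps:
$\sqrt{2823 - 9088} = \sqrt{-6265} = i \sqrt{6265}$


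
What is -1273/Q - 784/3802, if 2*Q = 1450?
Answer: -2704173/1378225 ≈ -1.9621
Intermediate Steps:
Q = 725 (Q = (½)*1450 = 725)
-1273/Q - 784/3802 = -1273/725 - 784/3802 = -1273*1/725 - 784*1/3802 = -1273/725 - 392/1901 = -2704173/1378225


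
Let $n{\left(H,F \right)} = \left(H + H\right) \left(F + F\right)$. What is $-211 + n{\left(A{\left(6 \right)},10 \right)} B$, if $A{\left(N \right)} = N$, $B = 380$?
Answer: $90989$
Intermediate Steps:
$n{\left(H,F \right)} = 4 F H$ ($n{\left(H,F \right)} = 2 H 2 F = 4 F H$)
$-211 + n{\left(A{\left(6 \right)},10 \right)} B = -211 + 4 \cdot 10 \cdot 6 \cdot 380 = -211 + 240 \cdot 380 = -211 + 91200 = 90989$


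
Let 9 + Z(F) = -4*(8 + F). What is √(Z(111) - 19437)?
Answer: I*√19922 ≈ 141.15*I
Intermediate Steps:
Z(F) = -41 - 4*F (Z(F) = -9 - 4*(8 + F) = -9 + (-32 - 4*F) = -41 - 4*F)
√(Z(111) - 19437) = √((-41 - 4*111) - 19437) = √((-41 - 444) - 19437) = √(-485 - 19437) = √(-19922) = I*√19922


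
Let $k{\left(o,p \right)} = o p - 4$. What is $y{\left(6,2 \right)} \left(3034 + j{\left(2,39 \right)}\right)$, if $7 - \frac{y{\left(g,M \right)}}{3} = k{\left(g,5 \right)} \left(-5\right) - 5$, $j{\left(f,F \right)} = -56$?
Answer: $1268628$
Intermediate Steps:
$k{\left(o,p \right)} = -4 + o p$
$y{\left(g,M \right)} = -24 + 75 g$ ($y{\left(g,M \right)} = 21 - 3 \left(\left(-4 + g 5\right) \left(-5\right) - 5\right) = 21 - 3 \left(\left(-4 + 5 g\right) \left(-5\right) - 5\right) = 21 - 3 \left(\left(20 - 25 g\right) - 5\right) = 21 - 3 \left(15 - 25 g\right) = 21 + \left(-45 + 75 g\right) = -24 + 75 g$)
$y{\left(6,2 \right)} \left(3034 + j{\left(2,39 \right)}\right) = \left(-24 + 75 \cdot 6\right) \left(3034 - 56\right) = \left(-24 + 450\right) 2978 = 426 \cdot 2978 = 1268628$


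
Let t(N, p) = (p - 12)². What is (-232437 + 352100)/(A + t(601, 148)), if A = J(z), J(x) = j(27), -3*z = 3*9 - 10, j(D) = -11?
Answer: 119663/18485 ≈ 6.4735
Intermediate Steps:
z = -17/3 (z = -(3*9 - 10)/3 = -(27 - 10)/3 = -⅓*17 = -17/3 ≈ -5.6667)
t(N, p) = (-12 + p)²
J(x) = -11
A = -11
(-232437 + 352100)/(A + t(601, 148)) = (-232437 + 352100)/(-11 + (-12 + 148)²) = 119663/(-11 + 136²) = 119663/(-11 + 18496) = 119663/18485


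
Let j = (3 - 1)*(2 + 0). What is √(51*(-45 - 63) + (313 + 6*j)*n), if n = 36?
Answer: 12*√46 ≈ 81.388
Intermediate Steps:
j = 4 (j = 2*2 = 4)
√(51*(-45 - 63) + (313 + 6*j)*n) = √(51*(-45 - 63) + (313 + 6*4)*36) = √(51*(-108) + (313 + 24)*36) = √(-5508 + 337*36) = √(-5508 + 12132) = √6624 = 12*√46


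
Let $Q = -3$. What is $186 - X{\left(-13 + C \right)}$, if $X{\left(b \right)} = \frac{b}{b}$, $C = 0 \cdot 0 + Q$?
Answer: $185$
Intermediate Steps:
$C = -3$ ($C = 0 \cdot 0 - 3 = 0 - 3 = -3$)
$X{\left(b \right)} = 1$
$186 - X{\left(-13 + C \right)} = 186 - 1 = 185$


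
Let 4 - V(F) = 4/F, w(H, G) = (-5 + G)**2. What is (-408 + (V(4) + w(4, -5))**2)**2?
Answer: 104060401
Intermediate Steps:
V(F) = 4 - 4/F
(-408 + (V(4) + w(4, -5))**2)**2 = (-408 + ((4 - 4/4) + (-5 - 5)**2)**2)**2 = (-408 + ((4 - 4*1/4) + (-10)**2)**2)**2 = (-408 + ((4 - 1) + 100)**2)**2 = (-408 + (3 + 100)**2)**2 = (-408 + 103**2)**2 = (-408 + 10609)**2 = 10201**2 = 104060401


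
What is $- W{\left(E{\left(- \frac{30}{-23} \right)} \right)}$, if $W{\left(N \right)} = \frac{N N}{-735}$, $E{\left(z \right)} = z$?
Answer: $\frac{60}{25921} \approx 0.0023147$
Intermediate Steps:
$W{\left(N \right)} = - \frac{N^{2}}{735}$ ($W{\left(N \right)} = N^{2} \left(- \frac{1}{735}\right) = - \frac{N^{2}}{735}$)
$- W{\left(E{\left(- \frac{30}{-23} \right)} \right)} = - \frac{\left(-1\right) \left(- \frac{30}{-23}\right)^{2}}{735} = - \frac{\left(-1\right) \left(\left(-30\right) \left(- \frac{1}{23}\right)\right)^{2}}{735} = - \frac{\left(-1\right) \left(\frac{30}{23}\right)^{2}}{735} = - \frac{\left(-1\right) 900}{735 \cdot 529} = \left(-1\right) \left(- \frac{60}{25921}\right) = \frac{60}{25921}$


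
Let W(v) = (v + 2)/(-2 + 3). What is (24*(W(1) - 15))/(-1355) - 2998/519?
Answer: -3912818/703245 ≈ -5.5639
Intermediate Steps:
W(v) = 2 + v (W(v) = (2 + v)/1 = (2 + v)*1 = 2 + v)
(24*(W(1) - 15))/(-1355) - 2998/519 = (24*((2 + 1) - 15))/(-1355) - 2998/519 = (24*(3 - 15))*(-1/1355) - 2998*1/519 = (24*(-12))*(-1/1355) - 2998/519 = -288*(-1/1355) - 2998/519 = 288/1355 - 2998/519 = -3912818/703245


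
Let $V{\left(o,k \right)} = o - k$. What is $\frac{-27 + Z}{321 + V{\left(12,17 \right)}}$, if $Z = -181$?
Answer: $- \frac{52}{79} \approx -0.65823$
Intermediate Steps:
$\frac{-27 + Z}{321 + V{\left(12,17 \right)}} = \frac{-27 - 181}{321 + \left(12 - 17\right)} = - \frac{208}{321 + \left(12 - 17\right)} = - \frac{208}{321 - 5} = - \frac{208}{316} = \left(-208\right) \frac{1}{316} = - \frac{52}{79}$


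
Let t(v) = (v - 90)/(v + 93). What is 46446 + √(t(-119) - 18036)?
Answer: 46446 + I*√12186902/26 ≈ 46446.0 + 134.27*I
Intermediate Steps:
t(v) = (-90 + v)/(93 + v)
46446 + √(t(-119) - 18036) = 46446 + √((-90 - 119)/(93 - 119) - 18036) = 46446 + √(-209/(-26) - 18036) = 46446 + √(-1/26*(-209) - 18036) = 46446 + √(209/26 - 18036) = 46446 + √(-468727/26) = 46446 + I*√12186902/26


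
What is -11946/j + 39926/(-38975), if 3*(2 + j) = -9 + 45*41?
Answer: -48995021/2377475 ≈ -20.608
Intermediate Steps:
j = 610 (j = -2 + (-9 + 45*41)/3 = -2 + (-9 + 1845)/3 = -2 + (⅓)*1836 = -2 + 612 = 610)
-11946/j + 39926/(-38975) = -11946/610 + 39926/(-38975) = -11946*1/610 + 39926*(-1/38975) = -5973/305 - 39926/38975 = -48995021/2377475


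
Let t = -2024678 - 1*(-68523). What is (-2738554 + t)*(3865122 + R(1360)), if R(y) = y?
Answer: -18152007843738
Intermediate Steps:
t = -1956155 (t = -2024678 + 68523 = -1956155)
(-2738554 + t)*(3865122 + R(1360)) = (-2738554 - 1956155)*(3865122 + 1360) = -4694709*3866482 = -18152007843738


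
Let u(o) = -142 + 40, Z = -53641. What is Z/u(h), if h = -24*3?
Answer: 53641/102 ≈ 525.89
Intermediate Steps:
h = -72
u(o) = -102
Z/u(h) = -53641/(-102) = -53641*(-1/102) = 53641/102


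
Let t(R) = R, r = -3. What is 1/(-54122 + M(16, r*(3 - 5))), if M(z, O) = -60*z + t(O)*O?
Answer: -1/55046 ≈ -1.8167e-5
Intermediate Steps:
M(z, O) = O² - 60*z (M(z, O) = -60*z + O*O = -60*z + O² = O² - 60*z)
1/(-54122 + M(16, r*(3 - 5))) = 1/(-54122 + ((-3*(3 - 5))² - 60*16)) = 1/(-54122 + ((-3*(-2))² - 960)) = 1/(-54122 + (6² - 960)) = 1/(-54122 + (36 - 960)) = 1/(-54122 - 924) = 1/(-55046) = -1/55046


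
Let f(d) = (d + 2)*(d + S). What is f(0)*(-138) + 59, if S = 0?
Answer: 59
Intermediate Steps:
f(d) = d*(2 + d) (f(d) = (d + 2)*(d + 0) = (2 + d)*d = d*(2 + d))
f(0)*(-138) + 59 = (0*(2 + 0))*(-138) + 59 = (0*2)*(-138) + 59 = 0*(-138) + 59 = 0 + 59 = 59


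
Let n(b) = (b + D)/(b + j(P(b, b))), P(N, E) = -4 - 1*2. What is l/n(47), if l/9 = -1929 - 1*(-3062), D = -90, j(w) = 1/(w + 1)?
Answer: -2386098/215 ≈ -11098.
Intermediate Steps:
P(N, E) = -6 (P(N, E) = -4 - 2 = -6)
j(w) = 1/(1 + w)
l = 10197 (l = 9*(-1929 - 1*(-3062)) = 9*(-1929 + 3062) = 9*1133 = 10197)
n(b) = (-90 + b)/(-⅕ + b) (n(b) = (b - 90)/(b + 1/(1 - 6)) = (-90 + b)/(b + 1/(-5)) = (-90 + b)/(b - ⅕) = (-90 + b)/(-⅕ + b))
l/n(47) = 10197/((5*(-90 + 47)/(-1 + 5*47))) = 10197/((5*(-43)/(-1 + 235))) = 10197/((5*(-43)/234)) = 10197/((5*(1/234)*(-43))) = 10197/(-215/234) = 10197*(-234/215) = -2386098/215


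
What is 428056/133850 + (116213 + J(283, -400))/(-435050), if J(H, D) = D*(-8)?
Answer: 97281333/33275110 ≈ 2.9235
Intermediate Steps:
J(H, D) = -8*D
428056/133850 + (116213 + J(283, -400))/(-435050) = 428056/133850 + (116213 - 8*(-400))/(-435050) = 428056*(1/133850) + (116213 + 3200)*(-1/435050) = 214028/66925 + 119413*(-1/435050) = 214028/66925 - 17059/62150 = 97281333/33275110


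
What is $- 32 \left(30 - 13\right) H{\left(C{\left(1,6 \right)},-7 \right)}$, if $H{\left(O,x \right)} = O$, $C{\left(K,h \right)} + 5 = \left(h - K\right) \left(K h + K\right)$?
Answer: $-16320$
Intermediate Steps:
$C{\left(K,h \right)} = -5 + \left(K + K h\right) \left(h - K\right)$ ($C{\left(K,h \right)} = -5 + \left(h - K\right) \left(K h + K\right) = -5 + \left(h - K\right) \left(K + K h\right) = -5 + \left(K + K h\right) \left(h - K\right)$)
$- 32 \left(30 - 13\right) H{\left(C{\left(1,6 \right)},-7 \right)} = - 32 \left(30 - 13\right) \left(-5 - 1^{2} + 1 \cdot 6 + 1 \cdot 6^{2} - 6 \cdot 1^{2}\right) = \left(-32\right) 17 \left(-5 - 1 + 6 + 1 \cdot 36 - 6 \cdot 1\right) = - 544 \left(-5 - 1 + 6 + 36 - 6\right) = \left(-544\right) 30 = -16320$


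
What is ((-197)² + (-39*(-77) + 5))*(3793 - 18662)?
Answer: -621776973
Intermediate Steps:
((-197)² + (-39*(-77) + 5))*(3793 - 18662) = (38809 + (3003 + 5))*(-14869) = (38809 + 3008)*(-14869) = 41817*(-14869) = -621776973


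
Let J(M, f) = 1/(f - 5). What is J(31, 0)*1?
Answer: -⅕ ≈ -0.20000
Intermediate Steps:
J(M, f) = 1/(-5 + f)
J(31, 0)*1 = 1/(-5 + 0) = 1/(-5) = -⅕*1 = -⅕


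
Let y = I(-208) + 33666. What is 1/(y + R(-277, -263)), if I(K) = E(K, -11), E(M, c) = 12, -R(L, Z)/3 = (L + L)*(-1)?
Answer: 1/32016 ≈ 3.1234e-5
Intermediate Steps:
R(L, Z) = 6*L (R(L, Z) = -3*(L + L)*(-1) = -3*2*L*(-1) = -(-6)*L = 6*L)
I(K) = 12
y = 33678 (y = 12 + 33666 = 33678)
1/(y + R(-277, -263)) = 1/(33678 + 6*(-277)) = 1/(33678 - 1662) = 1/32016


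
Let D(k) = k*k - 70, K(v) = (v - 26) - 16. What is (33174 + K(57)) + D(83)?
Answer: 40008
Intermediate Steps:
K(v) = -42 + v (K(v) = (-26 + v) - 16 = -42 + v)
D(k) = -70 + k**2 (D(k) = k**2 - 70 = -70 + k**2)
(33174 + K(57)) + D(83) = (33174 + (-42 + 57)) + (-70 + 83**2) = (33174 + 15) + (-70 + 6889) = 33189 + 6819 = 40008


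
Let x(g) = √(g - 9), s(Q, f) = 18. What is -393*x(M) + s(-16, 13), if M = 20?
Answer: 18 - 393*√11 ≈ -1285.4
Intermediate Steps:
x(g) = √(-9 + g)
-393*x(M) + s(-16, 13) = -393*√(-9 + 20) + 18 = -393*√11 + 18 = 18 - 393*√11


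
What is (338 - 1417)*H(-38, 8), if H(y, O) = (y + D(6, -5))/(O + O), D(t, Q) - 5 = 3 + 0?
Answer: 16185/8 ≈ 2023.1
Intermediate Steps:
D(t, Q) = 8 (D(t, Q) = 5 + (3 + 0) = 5 + 3 = 8)
H(y, O) = (8 + y)/(2*O) (H(y, O) = (y + 8)/(O + O) = (8 + y)/((2*O)) = (8 + y)*(1/(2*O)) = (8 + y)/(2*O))
(338 - 1417)*H(-38, 8) = (338 - 1417)*((½)*(8 - 38)/8) = -1079*(-30)/(2*8) = -1079*(-15/8) = 16185/8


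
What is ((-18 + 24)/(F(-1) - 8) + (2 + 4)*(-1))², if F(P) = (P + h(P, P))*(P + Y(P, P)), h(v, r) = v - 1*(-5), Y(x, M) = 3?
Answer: 81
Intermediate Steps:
h(v, r) = 5 + v (h(v, r) = v + 5 = 5 + v)
F(P) = (3 + P)*(5 + 2*P) (F(P) = (P + (5 + P))*(P + 3) = (5 + 2*P)*(3 + P) = (3 + P)*(5 + 2*P))
((-18 + 24)/(F(-1) - 8) + (2 + 4)*(-1))² = ((-18 + 24)/((15 + 2*(-1)² + 11*(-1)) - 8) + (2 + 4)*(-1))² = (6/((15 + 2*1 - 11) - 8) + 6*(-1))² = (6/((15 + 2 - 11) - 8) - 6)² = (6/(6 - 8) - 6)² = (6/(-2) - 6)² = (6*(-½) - 6)² = (-3 - 6)² = (-9)² = 81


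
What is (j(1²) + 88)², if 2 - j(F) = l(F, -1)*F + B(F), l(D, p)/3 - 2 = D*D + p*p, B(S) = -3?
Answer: 6561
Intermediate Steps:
l(D, p) = 6 + 3*D² + 3*p² (l(D, p) = 6 + 3*(D*D + p*p) = 6 + 3*(D² + p²) = 6 + (3*D² + 3*p²) = 6 + 3*D² + 3*p²)
j(F) = 5 - F*(9 + 3*F²) (j(F) = 2 - ((6 + 3*F² + 3*(-1)²)*F - 3) = 2 - ((6 + 3*F² + 3*1)*F - 3) = 2 - ((6 + 3*F² + 3)*F - 3) = 2 - ((9 + 3*F²)*F - 3) = 2 - (F*(9 + 3*F²) - 3) = 2 - (-3 + F*(9 + 3*F²)) = 2 + (3 - F*(9 + 3*F²)) = 5 - F*(9 + 3*F²))
(j(1²) + 88)² = ((5 - 3*1²*(3 + (1²)²)) + 88)² = ((5 - 3*1*(3 + 1²)) + 88)² = ((5 - 3*1*(3 + 1)) + 88)² = ((5 - 3*1*4) + 88)² = ((5 - 12) + 88)² = (-7 + 88)² = 81² = 6561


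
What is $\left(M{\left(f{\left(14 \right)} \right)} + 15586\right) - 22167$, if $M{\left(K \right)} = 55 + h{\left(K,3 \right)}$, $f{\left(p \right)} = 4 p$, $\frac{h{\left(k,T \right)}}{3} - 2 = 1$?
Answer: $-6517$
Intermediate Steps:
$h{\left(k,T \right)} = 9$ ($h{\left(k,T \right)} = 6 + 3 \cdot 1 = 6 + 3 = 9$)
$M{\left(K \right)} = 64$ ($M{\left(K \right)} = 55 + 9 = 64$)
$\left(M{\left(f{\left(14 \right)} \right)} + 15586\right) - 22167 = \left(64 + 15586\right) - 22167 = 15650 - 22167 = -6517$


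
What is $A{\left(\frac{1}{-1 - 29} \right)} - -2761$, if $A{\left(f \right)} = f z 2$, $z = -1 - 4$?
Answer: $\frac{8284}{3} \approx 2761.3$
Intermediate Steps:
$z = -5$ ($z = -1 - 4 = -5$)
$A{\left(f \right)} = - 10 f$ ($A{\left(f \right)} = f \left(-5\right) 2 = - 5 f 2 = - 10 f$)
$A{\left(\frac{1}{-1 - 29} \right)} - -2761 = - \frac{10}{-1 - 29} - -2761 = - \frac{10}{-30} + 2761 = \left(-10\right) \left(- \frac{1}{30}\right) + 2761 = \frac{1}{3} + 2761 = \frac{8284}{3}$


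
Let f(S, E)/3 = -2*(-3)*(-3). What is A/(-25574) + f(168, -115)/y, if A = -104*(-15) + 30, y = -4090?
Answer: -1280526/26149415 ≈ -0.048970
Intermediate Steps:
f(S, E) = -54 (f(S, E) = 3*(-2*(-3)*(-3)) = 3*(6*(-3)) = 3*(-18) = -54)
A = 1590 (A = 1560 + 30 = 1590)
A/(-25574) + f(168, -115)/y = 1590/(-25574) - 54/(-4090) = 1590*(-1/25574) - 54*(-1/4090) = -795/12787 + 27/2045 = -1280526/26149415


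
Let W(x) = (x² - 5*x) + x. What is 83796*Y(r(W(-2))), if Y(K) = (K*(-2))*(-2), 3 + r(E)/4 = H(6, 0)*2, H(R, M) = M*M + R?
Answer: 12066624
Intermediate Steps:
W(x) = x² - 4*x
H(R, M) = R + M² (H(R, M) = M² + R = R + M²)
r(E) = 36 (r(E) = -12 + 4*((6 + 0²)*2) = -12 + 4*((6 + 0)*2) = -12 + 4*(6*2) = -12 + 4*12 = -12 + 48 = 36)
Y(K) = 4*K (Y(K) = -2*K*(-2) = 4*K)
83796*Y(r(W(-2))) = 83796*(4*36) = 83796*144 = 12066624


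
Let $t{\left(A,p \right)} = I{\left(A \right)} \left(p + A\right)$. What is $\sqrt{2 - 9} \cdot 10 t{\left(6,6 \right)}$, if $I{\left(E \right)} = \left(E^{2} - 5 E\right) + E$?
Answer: $1440 i \sqrt{7} \approx 3809.9 i$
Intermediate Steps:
$I{\left(E \right)} = E^{2} - 4 E$
$t{\left(A,p \right)} = A \left(-4 + A\right) \left(A + p\right)$ ($t{\left(A,p \right)} = A \left(-4 + A\right) \left(p + A\right) = A \left(-4 + A\right) \left(A + p\right)$)
$\sqrt{2 - 9} \cdot 10 t{\left(6,6 \right)} = \sqrt{2 - 9} \cdot 10 \cdot 6 \left(-4 + 6\right) \left(6 + 6\right) = \sqrt{-7} \cdot 10 \cdot 6 \cdot 2 \cdot 12 = i \sqrt{7} \cdot 10 \cdot 144 = 10 i \sqrt{7} \cdot 144 = 1440 i \sqrt{7}$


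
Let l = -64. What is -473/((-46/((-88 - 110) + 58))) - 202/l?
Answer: -1057197/736 ≈ -1436.4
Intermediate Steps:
-473/((-46/((-88 - 110) + 58))) - 202/l = -473/((-46/((-88 - 110) + 58))) - 202/(-64) = -473/((-46/(-198 + 58))) - 202*(-1/64) = -473/((-46/(-140))) + 101/32 = -473/((-46*(-1/140))) + 101/32 = -473/23/70 + 101/32 = -473*70/23 + 101/32 = -33110/23 + 101/32 = -1057197/736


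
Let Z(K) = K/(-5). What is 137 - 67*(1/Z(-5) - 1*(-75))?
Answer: -4955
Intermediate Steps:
Z(K) = -K/5 (Z(K) = K*(-1/5) = -K/5)
137 - 67*(1/Z(-5) - 1*(-75)) = 137 - 67*(1/(-1/5*(-5)) - 1*(-75)) = 137 - 67*(1/1 + 75) = 137 - 67*(1 + 75) = 137 - 67*76 = 137 - 5092 = -4955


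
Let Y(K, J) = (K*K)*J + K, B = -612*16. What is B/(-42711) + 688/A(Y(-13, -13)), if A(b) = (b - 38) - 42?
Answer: -1160248/16301365 ≈ -0.071175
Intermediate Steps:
B = -9792
Y(K, J) = K + J*K² (Y(K, J) = K²*J + K = J*K² + K = K + J*K²)
A(b) = -80 + b (A(b) = (-38 + b) - 42 = -80 + b)
B/(-42711) + 688/A(Y(-13, -13)) = -9792/(-42711) + 688/(-80 - 13*(1 - 13*(-13))) = -9792*(-1/42711) + 688/(-80 - 13*(1 + 169)) = 3264/14237 + 688/(-80 - 13*170) = 3264/14237 + 688/(-80 - 2210) = 3264/14237 + 688/(-2290) = 3264/14237 + 688*(-1/2290) = 3264/14237 - 344/1145 = -1160248/16301365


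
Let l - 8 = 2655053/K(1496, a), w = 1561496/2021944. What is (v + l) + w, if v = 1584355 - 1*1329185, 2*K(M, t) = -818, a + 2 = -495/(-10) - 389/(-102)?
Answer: 25707265151990/103371887 ≈ 2.4869e+5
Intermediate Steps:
a = 2617/51 (a = -2 + (-495/(-10) - 389/(-102)) = -2 + (-495*(-⅒) - 389*(-1/102)) = -2 + (99/2 + 389/102) = -2 + 2719/51 = 2617/51 ≈ 51.314)
K(M, t) = -409 (K(M, t) = (½)*(-818) = -409)
v = 255170 (v = 1584355 - 1329185 = 255170)
w = 195187/252743 (w = 1561496*(1/2021944) = 195187/252743 ≈ 0.77227)
l = -2651781/409 (l = 8 + 2655053/(-409) = 8 + 2655053*(-1/409) = 8 - 2655053/409 = -2651781/409 ≈ -6483.6)
(v + l) + w = (255170 - 2651781/409) + 195187/252743 = 101712749/409 + 195187/252743 = 25707265151990/103371887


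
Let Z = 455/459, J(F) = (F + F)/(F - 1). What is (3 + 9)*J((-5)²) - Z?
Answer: 11020/459 ≈ 24.009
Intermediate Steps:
J(F) = 2*F/(-1 + F) (J(F) = (2*F)/(-1 + F) = 2*F/(-1 + F))
Z = 455/459 (Z = 455*(1/459) = 455/459 ≈ 0.99129)
(3 + 9)*J((-5)²) - Z = (3 + 9)*(2*(-5)²/(-1 + (-5)²)) - 1*455/459 = 12*(2*25/(-1 + 25)) - 455/459 = 12*(2*25/24) - 455/459 = 12*(2*25*(1/24)) - 455/459 = 12*(25/12) - 455/459 = 25 - 455/459 = 11020/459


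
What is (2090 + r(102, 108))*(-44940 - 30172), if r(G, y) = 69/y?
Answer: -1413288614/9 ≈ -1.5703e+8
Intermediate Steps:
(2090 + r(102, 108))*(-44940 - 30172) = (2090 + 69/108)*(-44940 - 30172) = (2090 + 69*(1/108))*(-75112) = (2090 + 23/36)*(-75112) = (75263/36)*(-75112) = -1413288614/9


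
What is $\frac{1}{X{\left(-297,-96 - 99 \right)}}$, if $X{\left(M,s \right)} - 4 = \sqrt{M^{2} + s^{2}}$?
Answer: $- \frac{2}{63109} + \frac{3 \sqrt{14026}}{126218} \approx 0.0027832$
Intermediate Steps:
$X{\left(M,s \right)} = 4 + \sqrt{M^{2} + s^{2}}$
$\frac{1}{X{\left(-297,-96 - 99 \right)}} = \frac{1}{4 + \sqrt{\left(-297\right)^{2} + \left(-96 - 99\right)^{2}}} = \frac{1}{4 + \sqrt{88209 + \left(-195\right)^{2}}} = \frac{1}{4 + \sqrt{88209 + 38025}} = \frac{1}{4 + \sqrt{126234}} = \frac{1}{4 + 3 \sqrt{14026}}$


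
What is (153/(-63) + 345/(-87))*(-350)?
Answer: 64900/29 ≈ 2237.9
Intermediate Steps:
(153/(-63) + 345/(-87))*(-350) = (153*(-1/63) + 345*(-1/87))*(-350) = (-17/7 - 115/29)*(-350) = -1298/203*(-350) = 64900/29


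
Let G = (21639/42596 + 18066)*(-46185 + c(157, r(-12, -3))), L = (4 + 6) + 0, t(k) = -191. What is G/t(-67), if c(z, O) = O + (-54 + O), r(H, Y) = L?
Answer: 35568338703525/8135836 ≈ 4.3718e+6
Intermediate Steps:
L = 10 (L = 10 + 0 = 10)
r(H, Y) = 10
c(z, O) = -54 + 2*O
G = -35568338703525/42596 (G = (21639/42596 + 18066)*(-46185 + (-54 + 2*10)) = (21639*(1/42596) + 18066)*(-46185 + (-54 + 20)) = (21639/42596 + 18066)*(-46185 - 34) = (769560975/42596)*(-46219) = -35568338703525/42596 ≈ -8.3502e+8)
G/t(-67) = -35568338703525/42596/(-191) = -35568338703525/42596*(-1/191) = 35568338703525/8135836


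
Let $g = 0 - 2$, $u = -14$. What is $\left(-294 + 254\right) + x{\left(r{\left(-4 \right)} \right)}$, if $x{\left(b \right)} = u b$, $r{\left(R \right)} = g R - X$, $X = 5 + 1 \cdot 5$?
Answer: $-12$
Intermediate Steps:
$g = -2$
$X = 10$ ($X = 5 + 5 = 10$)
$r{\left(R \right)} = -10 - 2 R$ ($r{\left(R \right)} = - 2 R - 10 = -10 - 2 R$)
$x{\left(b \right)} = - 14 b$
$\left(-294 + 254\right) + x{\left(r{\left(-4 \right)} \right)} = \left(-294 + 254\right) - 14 \left(-10 - -8\right) = -40 - 14 \left(-10 + 8\right) = -40 - -28 = -40 + 28 = -12$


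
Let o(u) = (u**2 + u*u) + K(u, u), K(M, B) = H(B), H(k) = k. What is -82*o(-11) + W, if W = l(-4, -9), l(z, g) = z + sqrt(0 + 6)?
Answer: -18946 + sqrt(6) ≈ -18944.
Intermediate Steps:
K(M, B) = B
l(z, g) = z + sqrt(6)
W = -4 + sqrt(6) ≈ -1.5505
o(u) = u + 2*u**2 (o(u) = (u**2 + u*u) + u = (u**2 + u**2) + u = 2*u**2 + u = u + 2*u**2)
-82*o(-11) + W = -(-902)*(1 + 2*(-11)) + (-4 + sqrt(6)) = -(-902)*(1 - 22) + (-4 + sqrt(6)) = -(-902)*(-21) + (-4 + sqrt(6)) = -82*231 + (-4 + sqrt(6)) = -18942 + (-4 + sqrt(6)) = -18946 + sqrt(6)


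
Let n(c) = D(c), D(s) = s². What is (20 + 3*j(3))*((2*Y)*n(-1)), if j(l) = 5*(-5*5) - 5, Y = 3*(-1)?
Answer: 2220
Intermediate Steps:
Y = -3
n(c) = c²
j(l) = -130 (j(l) = 5*(-25) - 5 = -125 - 5 = -130)
(20 + 3*j(3))*((2*Y)*n(-1)) = (20 + 3*(-130))*((2*(-3))*(-1)²) = (20 - 390)*(-6*1) = -370*(-6) = 2220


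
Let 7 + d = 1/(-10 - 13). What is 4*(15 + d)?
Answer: 732/23 ≈ 31.826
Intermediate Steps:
d = -162/23 (d = -7 + 1/(-10 - 13) = -7 + 1/(-23) = -7 - 1/23 = -162/23 ≈ -7.0435)
4*(15 + d) = 4*(15 - 162/23) = 4*(183/23) = 732/23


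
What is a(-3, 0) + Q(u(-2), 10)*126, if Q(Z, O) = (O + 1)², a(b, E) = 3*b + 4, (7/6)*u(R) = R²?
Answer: 15241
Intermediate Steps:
u(R) = 6*R²/7
a(b, E) = 4 + 3*b
Q(Z, O) = (1 + O)²
a(-3, 0) + Q(u(-2), 10)*126 = (4 + 3*(-3)) + (1 + 10)²*126 = (4 - 9) + 11²*126 = -5 + 121*126 = -5 + 15246 = 15241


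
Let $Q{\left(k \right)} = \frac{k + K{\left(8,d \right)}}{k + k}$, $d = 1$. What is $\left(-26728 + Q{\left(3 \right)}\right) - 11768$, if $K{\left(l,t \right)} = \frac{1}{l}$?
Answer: $- \frac{1847783}{48} \approx -38496.0$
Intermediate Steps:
$Q{\left(k \right)} = \frac{\frac{1}{8} + k}{2 k}$ ($Q{\left(k \right)} = \frac{k + \frac{1}{8}}{k + k} = \frac{k + \frac{1}{8}}{2 k} = \left(\frac{1}{8} + k\right) \frac{1}{2 k} = \frac{\frac{1}{8} + k}{2 k}$)
$\left(-26728 + Q{\left(3 \right)}\right) - 11768 = \left(-26728 + \frac{1 + 8 \cdot 3}{16 \cdot 3}\right) - 11768 = \left(-26728 + \frac{1}{16} \cdot \frac{1}{3} \left(1 + 24\right)\right) - 11768 = \left(-26728 + \frac{1}{16} \cdot \frac{1}{3} \cdot 25\right) - 11768 = \left(-26728 + \frac{25}{48}\right) - 11768 = - \frac{1282919}{48} - 11768 = - \frac{1847783}{48}$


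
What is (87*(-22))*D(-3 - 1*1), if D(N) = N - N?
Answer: 0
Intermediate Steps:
D(N) = 0
(87*(-22))*D(-3 - 1*1) = (87*(-22))*0 = -1914*0 = 0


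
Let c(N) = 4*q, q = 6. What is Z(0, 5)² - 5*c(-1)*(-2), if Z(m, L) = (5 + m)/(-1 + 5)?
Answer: 3865/16 ≈ 241.56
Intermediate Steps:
c(N) = 24 (c(N) = 4*6 = 24)
Z(m, L) = 5/4 + m/4 (Z(m, L) = (5 + m)/4 = (5 + m)*(¼) = 5/4 + m/4)
Z(0, 5)² - 5*c(-1)*(-2) = (5/4 + (¼)*0)² - 5*24*(-2) = (5/4 + 0)² - 120*(-2) = (5/4)² - 1*(-240) = 25/16 + 240 = 3865/16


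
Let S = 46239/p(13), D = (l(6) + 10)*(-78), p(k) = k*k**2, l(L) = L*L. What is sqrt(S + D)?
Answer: 3*I*sqrt(11319529)/169 ≈ 59.724*I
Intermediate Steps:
l(L) = L**2
p(k) = k**3
D = -3588 (D = (6**2 + 10)*(-78) = (36 + 10)*(-78) = 46*(-78) = -3588)
S = 46239/2197 (S = 46239/(13**3) = 46239/2197 ≈ 21.046)
sqrt(S + D) = sqrt(46239/2197 - 3588) = sqrt(-7836597/2197) = 3*I*sqrt(11319529)/169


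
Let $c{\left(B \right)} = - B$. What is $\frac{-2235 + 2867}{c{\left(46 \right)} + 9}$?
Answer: $- \frac{632}{37} \approx -17.081$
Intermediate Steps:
$\frac{-2235 + 2867}{c{\left(46 \right)} + 9} = \frac{-2235 + 2867}{\left(-1\right) 46 + 9} = \frac{632}{-46 + 9} = \frac{632}{-37} = 632 \left(- \frac{1}{37}\right) = - \frac{632}{37}$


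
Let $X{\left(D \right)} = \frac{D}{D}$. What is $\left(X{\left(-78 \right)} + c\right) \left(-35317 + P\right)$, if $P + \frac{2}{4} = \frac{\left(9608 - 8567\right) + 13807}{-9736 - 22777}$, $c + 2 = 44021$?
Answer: $- \frac{50547845776510}{32513} \approx -1.5547 \cdot 10^{9}$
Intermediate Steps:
$c = 44019$ ($c = -2 + 44021 = 44019$)
$X{\left(D \right)} = 1$
$P = - \frac{62209}{65026}$ ($P = - \frac{1}{2} + \frac{\left(9608 - 8567\right) + 13807}{-9736 - 22777} = - \frac{1}{2} + \frac{1041 + 13807}{-32513} = - \frac{1}{2} + 14848 \left(- \frac{1}{32513}\right) = - \frac{1}{2} - \frac{14848}{32513} = - \frac{62209}{65026} \approx -0.95668$)
$\left(X{\left(-78 \right)} + c\right) \left(-35317 + P\right) = \left(1 + 44019\right) \left(-35317 - \frac{62209}{65026}\right) = 44020 \left(- \frac{2296585451}{65026}\right) = - \frac{50547845776510}{32513}$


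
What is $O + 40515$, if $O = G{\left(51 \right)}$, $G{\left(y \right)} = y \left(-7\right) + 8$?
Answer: $40166$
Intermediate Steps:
$G{\left(y \right)} = 8 - 7 y$ ($G{\left(y \right)} = - 7 y + 8 = 8 - 7 y$)
$O = -349$ ($O = 8 - 357 = -349$)
$O + 40515 = -349 + 40515 = 40166$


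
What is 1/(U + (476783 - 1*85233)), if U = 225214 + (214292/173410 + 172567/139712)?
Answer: 12113728960/7471341860289127 ≈ 1.6214e-6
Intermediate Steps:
U = 2728211286001127/12113728960 (U = 225214 + (214292*(1/173410) + 172567*(1/139712)) = 225214 + (107146/86705 + 172567/139712) = 225214 + 29932003687/12113728960 = 2728211286001127/12113728960 ≈ 2.2522e+5)
1/(U + (476783 - 1*85233)) = 1/(2728211286001127/12113728960 + (476783 - 1*85233)) = 1/(2728211286001127/12113728960 + (476783 - 85233)) = 1/(2728211286001127/12113728960 + 391550) = 1/(7471341860289127/12113728960) = 12113728960/7471341860289127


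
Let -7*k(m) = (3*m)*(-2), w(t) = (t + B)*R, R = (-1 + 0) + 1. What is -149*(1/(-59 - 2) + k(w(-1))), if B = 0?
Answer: 149/61 ≈ 2.4426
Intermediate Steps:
R = 0 (R = -1 + 1 = 0)
w(t) = 0 (w(t) = (t + 0)*0 = t*0 = 0)
k(m) = 6*m/7 (k(m) = -3*m*(-2)/7 = -(-6)*m/7 = 6*m/7)
-149*(1/(-59 - 2) + k(w(-1))) = -149*(1/(-59 - 2) + (6/7)*0) = -149*(1/(-61) + 0) = -149*(-1/61 + 0) = -149*(-1/61) = 149/61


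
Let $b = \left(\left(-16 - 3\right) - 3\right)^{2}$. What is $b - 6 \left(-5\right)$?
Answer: $514$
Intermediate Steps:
$b = 484$ ($b = \left(\left(-16 - 3\right) - 3\right)^{2} = \left(-19 - 3\right)^{2} = \left(-22\right)^{2} = 484$)
$b - 6 \left(-5\right) = 484 - 6 \left(-5\right) = 484 - -30 = 484 + 30 = 514$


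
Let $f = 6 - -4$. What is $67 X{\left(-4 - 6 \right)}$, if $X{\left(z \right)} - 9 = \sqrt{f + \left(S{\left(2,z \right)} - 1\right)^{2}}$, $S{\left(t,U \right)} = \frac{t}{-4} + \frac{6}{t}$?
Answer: $\frac{1675}{2} \approx 837.5$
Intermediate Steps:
$S{\left(t,U \right)} = \frac{6}{t} - \frac{t}{4}$ ($S{\left(t,U \right)} = t \left(- \frac{1}{4}\right) + \frac{6}{t} = - \frac{t}{4} + \frac{6}{t} = \frac{6}{t} - \frac{t}{4}$)
$f = 10$ ($f = 6 + 4 = 10$)
$X{\left(z \right)} = \frac{25}{2}$ ($X{\left(z \right)} = 9 + \sqrt{10 + \left(\left(\frac{6}{2} - \frac{1}{2}\right) - 1\right)^{2}} = 9 + \sqrt{10 + \left(\left(6 \cdot \frac{1}{2} - \frac{1}{2}\right) - 1\right)^{2}} = 9 + \sqrt{10 + \left(\left(3 - \frac{1}{2}\right) - 1\right)^{2}} = 9 + \sqrt{10 + \left(\frac{5}{2} - 1\right)^{2}} = 9 + \sqrt{10 + \left(\frac{3}{2}\right)^{2}} = 9 + \sqrt{10 + \frac{9}{4}} = 9 + \sqrt{\frac{49}{4}} = 9 + \frac{7}{2} = \frac{25}{2}$)
$67 X{\left(-4 - 6 \right)} = 67 \cdot \frac{25}{2} = \frac{1675}{2}$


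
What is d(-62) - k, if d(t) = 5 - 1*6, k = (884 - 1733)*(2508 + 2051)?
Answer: 3870590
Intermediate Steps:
k = -3870591 (k = -849*4559 = -3870591)
d(t) = -1 (d(t) = 5 - 6 = -1)
d(-62) - k = -1 - 1*(-3870591) = -1 + 3870591 = 3870590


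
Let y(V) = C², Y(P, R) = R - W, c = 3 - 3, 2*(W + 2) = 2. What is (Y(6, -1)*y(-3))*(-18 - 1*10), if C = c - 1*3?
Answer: 0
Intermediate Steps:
W = -1 (W = -2 + (½)*2 = -2 + 1 = -1)
c = 0
C = -3 (C = 0 - 1*3 = 0 - 3 = -3)
Y(P, R) = 1 + R (Y(P, R) = R - 1*(-1) = R + 1 = 1 + R)
y(V) = 9 (y(V) = (-3)² = 9)
(Y(6, -1)*y(-3))*(-18 - 1*10) = ((1 - 1)*9)*(-18 - 1*10) = (0*9)*(-18 - 10) = 0*(-28) = 0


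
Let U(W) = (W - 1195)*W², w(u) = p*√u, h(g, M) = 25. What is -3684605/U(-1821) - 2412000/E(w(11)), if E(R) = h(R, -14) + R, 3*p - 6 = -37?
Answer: 2713820108767628165/24732917289288 + 112158000*√11/2473 ≈ 2.6014e+5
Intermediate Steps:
p = -31/3 (p = 2 + (⅓)*(-37) = 2 - 37/3 = -31/3 ≈ -10.333)
w(u) = -31*√u/3
U(W) = W²*(-1195 + W) (U(W) = (-1195 + W)*W² = W²*(-1195 + W))
E(R) = 25 + R
-3684605/U(-1821) - 2412000/E(w(11)) = -3684605*1/(3316041*(-1195 - 1821)) - 2412000/(25 - 31*√11/3) = -3684605/(3316041*(-3016)) - 2412000/(25 - 31*√11/3) = -3684605/(-10001179656) - 2412000/(25 - 31*√11/3) = -3684605*(-1/10001179656) - 2412000/(25 - 31*√11/3) = 3684605/10001179656 - 2412000/(25 - 31*√11/3)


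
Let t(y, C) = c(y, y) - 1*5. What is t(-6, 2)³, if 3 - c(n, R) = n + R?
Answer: 1000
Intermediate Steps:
c(n, R) = 3 - R - n (c(n, R) = 3 - (n + R) = 3 - (R + n) = 3 + (-R - n) = 3 - R - n)
t(y, C) = -2 - 2*y (t(y, C) = (3 - y - y) - 1*5 = (3 - 2*y) - 5 = -2 - 2*y)
t(-6, 2)³ = (-2 - 2*(-6))³ = (-2 + 12)³ = 10³ = 1000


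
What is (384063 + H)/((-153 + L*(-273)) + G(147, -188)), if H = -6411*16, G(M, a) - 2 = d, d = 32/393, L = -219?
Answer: 110624391/23436980 ≈ 4.7201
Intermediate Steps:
d = 32/393 (d = 32*(1/393) = 32/393 ≈ 0.081425)
G(M, a) = 818/393 (G(M, a) = 2 + 32/393 = 818/393)
H = -102576
(384063 + H)/((-153 + L*(-273)) + G(147, -188)) = (384063 - 102576)/((-153 - 219*(-273)) + 818/393) = 281487/((-153 + 59787) + 818/393) = 281487/(59634 + 818/393) = 281487/(23436980/393) = 281487*(393/23436980) = 110624391/23436980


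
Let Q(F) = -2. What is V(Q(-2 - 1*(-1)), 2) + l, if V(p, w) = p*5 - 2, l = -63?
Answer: -75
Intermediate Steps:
V(p, w) = -2 + 5*p (V(p, w) = 5*p - 2 = -2 + 5*p)
V(Q(-2 - 1*(-1)), 2) + l = (-2 + 5*(-2)) - 63 = (-2 - 10) - 63 = -12 - 63 = -75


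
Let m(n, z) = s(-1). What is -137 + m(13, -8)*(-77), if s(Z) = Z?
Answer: -60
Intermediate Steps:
m(n, z) = -1
-137 + m(13, -8)*(-77) = -137 - 1*(-77) = -137 + 77 = -60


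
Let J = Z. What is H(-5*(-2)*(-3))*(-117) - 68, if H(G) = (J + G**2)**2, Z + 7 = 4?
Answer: -94139321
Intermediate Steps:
Z = -3 (Z = -7 + 4 = -3)
J = -3
H(G) = (-3 + G**2)**2
H(-5*(-2)*(-3))*(-117) - 68 = (-3 + (-5*(-2)*(-3))**2)**2*(-117) - 68 = (-3 + (10*(-3))**2)**2*(-117) - 68 = (-3 + (-30)**2)**2*(-117) - 68 = (-3 + 900)**2*(-117) - 68 = 897**2*(-117) - 68 = 804609*(-117) - 68 = -94139253 - 68 = -94139321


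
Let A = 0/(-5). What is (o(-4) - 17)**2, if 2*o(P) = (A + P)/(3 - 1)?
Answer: 324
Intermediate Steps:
A = 0 (A = 0*(-1/5) = 0)
o(P) = P/4 (o(P) = ((0 + P)/(3 - 1))/2 = (P/2)/2 = P/4)
(o(-4) - 17)**2 = ((1/4)*(-4) - 17)**2 = (-1 - 17)**2 = (-18)**2 = 324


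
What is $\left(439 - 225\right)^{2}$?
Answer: $45796$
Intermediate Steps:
$\left(439 - 225\right)^{2} = 214^{2} = 45796$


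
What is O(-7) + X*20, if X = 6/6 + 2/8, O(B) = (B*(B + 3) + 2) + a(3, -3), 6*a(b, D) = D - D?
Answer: 55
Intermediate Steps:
a(b, D) = 0 (a(b, D) = (D - D)/6 = (1/6)*0 = 0)
O(B) = 2 + B*(3 + B) (O(B) = (B*(B + 3) + 2) + 0 = (B*(3 + B) + 2) + 0 = (2 + B*(3 + B)) + 0 = 2 + B*(3 + B))
X = 5/4 (X = 6*(1/6) + 2*(1/8) = 1 + 1/4 = 5/4 ≈ 1.2500)
O(-7) + X*20 = (2 + (-7)**2 + 3*(-7)) + (5/4)*20 = (2 + 49 - 21) + 25 = 30 + 25 = 55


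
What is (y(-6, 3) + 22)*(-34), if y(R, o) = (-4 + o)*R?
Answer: -952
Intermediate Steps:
y(R, o) = R*(-4 + o)
(y(-6, 3) + 22)*(-34) = (-6*(-4 + 3) + 22)*(-34) = (-6*(-1) + 22)*(-34) = (6 + 22)*(-34) = 28*(-34) = -952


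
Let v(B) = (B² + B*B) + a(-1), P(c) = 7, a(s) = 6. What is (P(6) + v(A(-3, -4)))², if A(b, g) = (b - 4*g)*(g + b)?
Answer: 274730625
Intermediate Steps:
A(b, g) = (b + g)*(b - 4*g) (A(b, g) = (b - 4*g)*(b + g) = (b + g)*(b - 4*g))
v(B) = 6 + 2*B² (v(B) = (B² + B*B) + 6 = (B² + B²) + 6 = 2*B² + 6 = 6 + 2*B²)
(P(6) + v(A(-3, -4)))² = (7 + (6 + 2*((-3)² - 4*(-4)² - 3*(-3)*(-4))²))² = (7 + (6 + 2*(9 - 4*16 - 36)²))² = (7 + (6 + 2*(9 - 64 - 36)²))² = (7 + (6 + 2*(-91)²))² = (7 + (6 + 2*8281))² = (7 + (6 + 16562))² = (7 + 16568)² = 16575² = 274730625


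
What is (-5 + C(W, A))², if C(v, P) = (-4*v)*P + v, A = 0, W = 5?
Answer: 0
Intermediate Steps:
C(v, P) = v - 4*P*v (C(v, P) = -4*P*v + v = v - 4*P*v)
(-5 + C(W, A))² = (-5 + 5*(1 - 4*0))² = (-5 + 5*(1 + 0))² = (-5 + 5*1)² = (-5 + 5)² = 0² = 0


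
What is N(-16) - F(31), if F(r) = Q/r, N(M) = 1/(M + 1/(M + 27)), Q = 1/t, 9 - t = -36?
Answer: -3104/48825 ≈ -0.063574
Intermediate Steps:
t = 45 (t = 9 - 1*(-36) = 9 + 36 = 45)
Q = 1/45 ≈ 0.022222
N(M) = 1/(M + 1/(27 + M))
F(r) = 1/(45*r)
N(-16) - F(31) = (27 - 16)/(1 + (-16)**2 + 27*(-16)) - 1/(45*31) = 11/(1 + 256 - 432) - 1/(45*31) = 11/(-175) - 1*1/1395 = -1/175*11 - 1/1395 = -11/175 - 1/1395 = -3104/48825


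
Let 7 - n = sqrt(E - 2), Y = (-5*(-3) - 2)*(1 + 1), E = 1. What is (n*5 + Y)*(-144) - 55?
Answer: -8839 + 720*I ≈ -8839.0 + 720.0*I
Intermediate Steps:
Y = 26 (Y = (15 - 2)*2 = 13*2 = 26)
n = 7 - I (n = 7 - sqrt(1 - 2) = 7 - sqrt(-1) = 7 - I ≈ 7.0 - 1.0*I)
(n*5 + Y)*(-144) - 55 = ((7 - I)*5 + 26)*(-144) - 55 = ((35 - 5*I) + 26)*(-144) - 55 = (61 - 5*I)*(-144) - 55 = (-8784 + 720*I) - 55 = -8839 + 720*I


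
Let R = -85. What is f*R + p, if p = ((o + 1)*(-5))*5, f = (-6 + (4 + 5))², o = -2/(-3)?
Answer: -2420/3 ≈ -806.67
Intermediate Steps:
o = ⅔ (o = -2*(-⅓) = ⅔ ≈ 0.66667)
f = 9 (f = (-6 + 9)² = 3² = 9)
p = -125/3 (p = ((⅔ + 1)*(-5))*5 = ((5/3)*(-5))*5 = -25/3*5 = -125/3 ≈ -41.667)
f*R + p = 9*(-85) - 125/3 = -765 - 125/3 = -2420/3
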